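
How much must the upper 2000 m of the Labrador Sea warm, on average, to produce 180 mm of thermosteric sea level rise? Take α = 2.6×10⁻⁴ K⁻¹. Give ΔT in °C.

ΔT ≈ 0.346 °C

ΔT = Δh/(αH) = 0.18 / (2.6×10⁻⁴ × 2000) ≈ 0.3462 °C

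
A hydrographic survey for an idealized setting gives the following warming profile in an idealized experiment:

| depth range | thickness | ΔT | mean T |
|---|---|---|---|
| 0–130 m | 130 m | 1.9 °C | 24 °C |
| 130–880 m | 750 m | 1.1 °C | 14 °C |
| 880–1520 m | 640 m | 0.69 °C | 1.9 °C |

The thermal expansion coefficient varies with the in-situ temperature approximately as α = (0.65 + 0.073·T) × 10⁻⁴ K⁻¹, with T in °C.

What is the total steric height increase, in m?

Layer 1: α = (0.65 + 0.073×24)×10⁻⁴ = 2.402×10⁻⁴ K⁻¹
Layer 2: α = (0.65 + 0.073×14)×10⁻⁴ = 1.672×10⁻⁴ K⁻¹
Layer 3: α = (0.65 + 0.073×1.9)×10⁻⁴ = 0.7887×10⁻⁴ K⁻¹
0–130 m: 1.9 × 130 × 2.402×10⁻⁴ = 0.0593294 m
130–880 m: 1.1 × 1.672×10⁻⁴ × 750 = 0.13794 m
880–1520 m: 0.69 × 0.7887×10⁻⁴ × 640 = 0.034828992 m
Δh = 0.0593294 + 0.13794 + 0.034828992 = 0.232098392 m ≈ 0.23 m

Δh = 0.23 m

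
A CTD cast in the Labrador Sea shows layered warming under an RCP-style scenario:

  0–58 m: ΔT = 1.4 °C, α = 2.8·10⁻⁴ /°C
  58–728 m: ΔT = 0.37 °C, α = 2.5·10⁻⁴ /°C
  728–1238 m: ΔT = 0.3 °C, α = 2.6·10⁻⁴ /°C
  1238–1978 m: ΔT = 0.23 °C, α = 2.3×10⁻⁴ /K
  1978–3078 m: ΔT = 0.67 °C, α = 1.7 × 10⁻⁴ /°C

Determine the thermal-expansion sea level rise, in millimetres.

Δh = 289 mm

0–58 m: 1.4 × 2.8×10⁻⁴ × 58 = 0.022736 m
Layer 2: 2.5×10⁻⁴ × 670 × 0.37 = 0.061975 m
Layer 3: 2.6×10⁻⁴ × 0.3 × 510 = 0.03978 m
1238–1978 m: 0.23 × 2.3×10⁻⁴ × 740 = 0.039146 m
1978–3078 m: 1.7×10⁻⁴ × 0.67 × 1100 = 0.12529 m
Δh = 0.022736 + 0.061975 + 0.03978 + 0.039146 + 0.12529 = 0.288927 m ≈ 289 mm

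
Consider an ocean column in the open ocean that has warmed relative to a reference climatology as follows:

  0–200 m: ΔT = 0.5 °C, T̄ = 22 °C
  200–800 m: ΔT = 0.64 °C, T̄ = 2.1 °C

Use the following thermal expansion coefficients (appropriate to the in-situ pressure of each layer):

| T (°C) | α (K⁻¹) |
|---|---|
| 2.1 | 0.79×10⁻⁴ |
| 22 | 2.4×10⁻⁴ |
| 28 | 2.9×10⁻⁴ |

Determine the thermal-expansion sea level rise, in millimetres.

Layer 1 at 22 °C → α = 2.4×10⁻⁴ K⁻¹
Layer 2 at 2.1 °C → α = 0.79×10⁻⁴ K⁻¹
0–200 m: 200 × 2.4×10⁻⁴ × 0.5 = 0.02400 m
200–800 m: 0.79×10⁻⁴ × 600 × 0.64 = 0.030336 m
Δh = 0.02400 + 0.030336 = 0.054336 m ≈ 54.3 mm

Δh ≈ 54.3 mm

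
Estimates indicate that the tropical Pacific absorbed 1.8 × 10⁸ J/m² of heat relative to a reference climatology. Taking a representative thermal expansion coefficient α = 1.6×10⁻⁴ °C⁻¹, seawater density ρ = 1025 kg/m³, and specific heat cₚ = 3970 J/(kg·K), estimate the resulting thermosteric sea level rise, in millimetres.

7.08 mm of thermosteric rise

Δh = αQ/(ρcₚ) = 1.6×10⁻⁴ × 1.8×10⁸ / (1025 × 3970) ≈ 0.0070775 m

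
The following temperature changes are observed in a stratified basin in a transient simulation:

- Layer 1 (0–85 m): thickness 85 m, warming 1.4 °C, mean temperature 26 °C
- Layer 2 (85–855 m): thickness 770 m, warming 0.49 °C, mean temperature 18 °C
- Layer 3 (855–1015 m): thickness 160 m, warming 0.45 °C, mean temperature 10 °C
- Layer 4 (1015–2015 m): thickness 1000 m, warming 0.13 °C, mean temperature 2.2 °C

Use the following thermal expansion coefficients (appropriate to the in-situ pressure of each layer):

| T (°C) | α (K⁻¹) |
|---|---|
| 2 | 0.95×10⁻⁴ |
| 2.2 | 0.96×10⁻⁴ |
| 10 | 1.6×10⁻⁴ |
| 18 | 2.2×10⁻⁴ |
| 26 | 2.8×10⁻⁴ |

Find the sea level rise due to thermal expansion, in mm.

140 mm of thermosteric rise

Layer 1 at 26 °C → α = 2.8×10⁻⁴ K⁻¹
Layer 2 at 18 °C → α = 2.2×10⁻⁴ K⁻¹
Layer 3 at 10 °C → α = 1.6×10⁻⁴ K⁻¹
Layer 4 at 2.2 °C → α = 0.96×10⁻⁴ K⁻¹
0–85 m: 2.8×10⁻⁴ × 85 × 1.4 = 0.03332 m
85–855 m: 0.49 × 2.2×10⁻⁴ × 770 = 0.083006 m
855–1015 m: 1.6×10⁻⁴ × 160 × 0.45 = 0.01152 m
Layer 4: 0.13 × 1000 × 0.96×10⁻⁴ = 0.01248 m
Δh = 0.03332 + 0.083006 + 0.01152 + 0.01248 = 0.140326 m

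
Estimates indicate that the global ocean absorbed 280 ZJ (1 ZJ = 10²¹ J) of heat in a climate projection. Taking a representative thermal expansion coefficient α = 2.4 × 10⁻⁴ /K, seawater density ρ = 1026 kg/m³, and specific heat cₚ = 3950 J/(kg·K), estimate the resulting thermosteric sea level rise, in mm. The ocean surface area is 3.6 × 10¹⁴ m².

Δh = 46.1 mm

Per unit area: Q = 280×10²¹ / (3.6×10¹⁴) ≈ 7.778×10⁸ J/m²
Δh = αQ/(ρcₚ) = 2.4×10⁻⁴ × 7.778×10⁸ / (1026 × 3950) ≈ 0.046061 m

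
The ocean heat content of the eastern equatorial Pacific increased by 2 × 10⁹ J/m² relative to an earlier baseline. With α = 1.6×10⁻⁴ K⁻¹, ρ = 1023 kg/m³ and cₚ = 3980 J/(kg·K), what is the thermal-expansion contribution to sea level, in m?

Δh = αQ/(ρcₚ) = 1.6×10⁻⁴ × 2×10⁹ / (1023 × 3980) ≈ 0.078594 m

Δh = 0.0786 m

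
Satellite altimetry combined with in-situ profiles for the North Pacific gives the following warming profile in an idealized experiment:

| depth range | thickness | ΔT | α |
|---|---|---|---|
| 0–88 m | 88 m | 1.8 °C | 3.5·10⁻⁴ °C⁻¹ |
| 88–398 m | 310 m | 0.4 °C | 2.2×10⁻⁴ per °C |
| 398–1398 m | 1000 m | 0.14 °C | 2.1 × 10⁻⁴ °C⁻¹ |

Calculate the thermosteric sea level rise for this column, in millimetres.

Layer 1: 3.5×10⁻⁴ × 1.8 × 88 = 0.05544 m
310 × 0.4 × 2.2×10⁻⁴ = 0.02728 m
Layer 3: 1000 × 0.14 × 2.1×10⁻⁴ = 0.02940 m
Δh = 0.05544 + 0.02728 + 0.02940 = 0.11212 m ≈ 112 mm

112 mm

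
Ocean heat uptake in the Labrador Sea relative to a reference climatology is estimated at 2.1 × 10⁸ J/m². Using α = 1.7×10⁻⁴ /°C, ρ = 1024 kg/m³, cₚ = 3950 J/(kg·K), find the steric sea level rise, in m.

Δh = αQ/(ρcₚ) = 1.7×10⁻⁴ × 2.1×10⁸ / (1024 × 3950) ≈ 0.0088261 m

Δh ≈ 0.00883 m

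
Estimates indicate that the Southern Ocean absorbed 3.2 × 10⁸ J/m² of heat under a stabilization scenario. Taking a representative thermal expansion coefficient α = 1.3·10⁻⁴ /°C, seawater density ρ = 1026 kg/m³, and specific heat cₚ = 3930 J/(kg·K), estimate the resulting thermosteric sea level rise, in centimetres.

1.03 cm

Δh = αQ/(ρcₚ) = 1.3×10⁻⁴ × 3.2×10⁸ / (1026 × 3930) ≈ 0.010317 m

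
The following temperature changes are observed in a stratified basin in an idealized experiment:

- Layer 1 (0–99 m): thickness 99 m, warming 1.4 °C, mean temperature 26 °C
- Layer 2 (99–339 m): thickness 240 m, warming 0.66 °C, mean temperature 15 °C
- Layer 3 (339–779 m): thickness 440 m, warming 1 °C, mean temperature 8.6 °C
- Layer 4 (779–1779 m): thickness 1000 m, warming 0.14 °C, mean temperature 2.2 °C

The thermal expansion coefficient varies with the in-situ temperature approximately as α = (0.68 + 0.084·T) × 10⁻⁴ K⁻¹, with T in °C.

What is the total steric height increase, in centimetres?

Layer 1: α = (0.68 + 0.084×26)×10⁻⁴ = 2.864×10⁻⁴ K⁻¹
Layer 2: α = (0.68 + 0.084×15)×10⁻⁴ = 1.94×10⁻⁴ K⁻¹
Layer 3: α = (0.68 + 0.084×8.6)×10⁻⁴ = 1.4024×10⁻⁴ K⁻¹
Layer 4: α = (0.68 + 0.084×2.2)×10⁻⁴ = 0.8648×10⁻⁴ K⁻¹
0–99 m: 99 × 2.864×10⁻⁴ × 1.4 = 0.03969504 m
240 × 0.66 × 1.94×10⁻⁴ = 0.0307296 m
Layer 3: 1 × 440 × 1.4024×10⁻⁴ = 0.0617056 m
0.14 × 0.8648×10⁻⁴ × 1000 = 0.0121072 m
Δh = 0.03969504 + 0.0307296 + 0.0617056 + 0.0121072 = 0.14423744 m ≈ 14.4 cm

14.4 cm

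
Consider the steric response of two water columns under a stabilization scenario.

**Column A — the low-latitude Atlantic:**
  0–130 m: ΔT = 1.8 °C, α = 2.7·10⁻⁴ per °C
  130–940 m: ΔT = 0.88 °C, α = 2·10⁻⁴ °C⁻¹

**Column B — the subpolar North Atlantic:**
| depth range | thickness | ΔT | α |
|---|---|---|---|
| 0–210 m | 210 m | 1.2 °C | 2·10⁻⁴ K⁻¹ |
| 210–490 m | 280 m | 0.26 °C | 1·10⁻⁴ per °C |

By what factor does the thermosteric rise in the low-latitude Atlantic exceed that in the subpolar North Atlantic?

3.6

A 0–130 m: 2.7×10⁻⁴ × 1.8 × 130 = 0.06318 m
A 130–940 m: 0.88 × 2×10⁻⁴ × 810 = 0.14256 m
A total: 0.20574 m
B 0–210 m: 2×10⁻⁴ × 210 × 1.2 = 0.05040 m
B 1×10⁻⁴ × 280 × 0.26 = 0.00728 m
B total: 0.05768 m
Ratio: 0.20574 / 0.05768 ≈ 3.567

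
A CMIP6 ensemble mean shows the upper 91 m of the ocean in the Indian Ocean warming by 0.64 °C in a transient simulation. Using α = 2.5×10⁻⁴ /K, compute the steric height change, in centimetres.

Δh = αΔT·H = 2.5×10⁻⁴ × 0.64 × 91 = 0.01456 m

1.46 cm of thermosteric rise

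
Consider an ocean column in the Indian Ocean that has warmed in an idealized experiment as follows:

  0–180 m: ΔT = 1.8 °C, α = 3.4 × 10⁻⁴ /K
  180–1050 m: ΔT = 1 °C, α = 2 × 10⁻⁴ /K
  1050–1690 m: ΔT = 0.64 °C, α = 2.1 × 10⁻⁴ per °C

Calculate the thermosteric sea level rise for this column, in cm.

37.0 cm

Layer 1: 3.4×10⁻⁴ × 180 × 1.8 = 0.11016 m
Layer 2: 870 × 2×10⁻⁴ × 1 = 0.17400 m
2.1×10⁻⁴ × 640 × 0.64 = 0.086016 m
Δh = 0.11016 + 0.17400 + 0.086016 = 0.370176 m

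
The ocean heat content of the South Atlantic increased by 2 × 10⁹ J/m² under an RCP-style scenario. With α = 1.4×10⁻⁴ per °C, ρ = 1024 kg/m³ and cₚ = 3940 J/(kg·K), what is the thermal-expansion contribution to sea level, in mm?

Δh = αQ/(ρcₚ) = 1.4×10⁻⁴ × 2×10⁹ / (1024 × 3940) ≈ 0.06940 m

about 69 mm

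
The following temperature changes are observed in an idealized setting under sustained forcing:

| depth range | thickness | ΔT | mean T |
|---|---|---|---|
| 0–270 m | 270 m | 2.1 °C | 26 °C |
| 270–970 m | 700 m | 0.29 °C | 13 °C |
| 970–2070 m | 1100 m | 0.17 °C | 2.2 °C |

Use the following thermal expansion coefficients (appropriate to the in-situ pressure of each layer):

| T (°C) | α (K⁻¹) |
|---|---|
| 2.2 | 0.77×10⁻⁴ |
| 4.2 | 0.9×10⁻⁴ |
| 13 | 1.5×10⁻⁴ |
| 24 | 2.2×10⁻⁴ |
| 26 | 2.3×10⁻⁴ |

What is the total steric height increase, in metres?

0.175 m of thermosteric rise

Layer 1 at 26 °C → α = 2.3×10⁻⁴ K⁻¹
Layer 2 at 13 °C → α = 1.5×10⁻⁴ K⁻¹
Layer 3 at 2.2 °C → α = 0.77×10⁻⁴ K⁻¹
Layer 1: 270 × 2.3×10⁻⁴ × 2.1 = 0.13041 m
0.29 × 700 × 1.5×10⁻⁴ = 0.03045 m
970–2070 m: 0.17 × 1100 × 0.77×10⁻⁴ = 0.014399 m
Δh = 0.13041 + 0.03045 + 0.014399 = 0.175259 m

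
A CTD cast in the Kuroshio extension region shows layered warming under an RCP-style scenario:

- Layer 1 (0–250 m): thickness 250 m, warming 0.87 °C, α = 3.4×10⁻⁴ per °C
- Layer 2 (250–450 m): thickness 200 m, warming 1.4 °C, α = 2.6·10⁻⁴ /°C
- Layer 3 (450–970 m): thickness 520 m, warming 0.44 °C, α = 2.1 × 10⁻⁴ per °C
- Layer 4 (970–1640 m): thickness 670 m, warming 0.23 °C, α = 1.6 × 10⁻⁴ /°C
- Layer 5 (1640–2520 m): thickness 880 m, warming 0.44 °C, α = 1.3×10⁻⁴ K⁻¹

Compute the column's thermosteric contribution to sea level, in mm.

0–250 m: 3.4×10⁻⁴ × 250 × 0.87 = 0.07395 m
250–450 m: 200 × 1.4 × 2.6×10⁻⁴ = 0.07280 m
2.1×10⁻⁴ × 520 × 0.44 = 0.048048 m
Layer 4: 670 × 1.6×10⁻⁴ × 0.23 = 0.024656 m
1640–2520 m: 880 × 1.3×10⁻⁴ × 0.44 = 0.050336 m
Δh = 0.07395 + 0.07280 + 0.048048 + 0.024656 + 0.050336 = 0.26979 m

270 mm of thermosteric rise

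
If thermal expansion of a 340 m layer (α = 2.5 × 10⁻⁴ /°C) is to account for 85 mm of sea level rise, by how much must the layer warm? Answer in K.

1.0 K

ΔT = Δh/(αH) = 0.085 / (2.5×10⁻⁴ × 340) = 1.000 K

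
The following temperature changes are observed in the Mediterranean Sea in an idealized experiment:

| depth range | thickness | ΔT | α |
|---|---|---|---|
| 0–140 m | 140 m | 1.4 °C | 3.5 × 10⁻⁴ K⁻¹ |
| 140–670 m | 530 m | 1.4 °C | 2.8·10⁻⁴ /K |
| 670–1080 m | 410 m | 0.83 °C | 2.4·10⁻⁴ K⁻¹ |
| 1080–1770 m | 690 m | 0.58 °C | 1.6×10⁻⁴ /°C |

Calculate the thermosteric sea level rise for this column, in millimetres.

422 mm

0–140 m: 1.4 × 140 × 3.5×10⁻⁴ = 0.06860 m
530 × 2.8×10⁻⁴ × 1.4 = 0.20776 m
0.83 × 410 × 2.4×10⁻⁴ = 0.081672 m
690 × 0.58 × 1.6×10⁻⁴ = 0.064032 m
Δh = 0.06860 + 0.20776 + 0.081672 + 0.064032 = 0.422064 m ≈ 422 mm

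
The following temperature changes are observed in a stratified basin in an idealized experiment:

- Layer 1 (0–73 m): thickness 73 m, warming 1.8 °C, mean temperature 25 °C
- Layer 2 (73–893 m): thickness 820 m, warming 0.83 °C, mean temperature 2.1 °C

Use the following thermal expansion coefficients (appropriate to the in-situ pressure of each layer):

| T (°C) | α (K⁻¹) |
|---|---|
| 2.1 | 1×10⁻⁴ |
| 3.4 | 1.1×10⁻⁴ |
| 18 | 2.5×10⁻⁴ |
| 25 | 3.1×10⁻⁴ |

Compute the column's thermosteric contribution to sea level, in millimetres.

Layer 1 at 25 °C → α = 3.1×10⁻⁴ K⁻¹
Layer 2 at 2.1 °C → α = 1×10⁻⁴ K⁻¹
73 × 1.8 × 3.1×10⁻⁴ = 0.040734 m
Layer 2: 820 × 0.83 × 1×10⁻⁴ = 0.06806 m
Δh = 0.040734 + 0.06806 = 0.108794 m ≈ 109 mm

109 mm of thermosteric rise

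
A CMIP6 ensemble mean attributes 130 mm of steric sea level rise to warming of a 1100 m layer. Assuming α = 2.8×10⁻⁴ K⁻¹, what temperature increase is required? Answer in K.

0.422 K

ΔT = Δh/(αH) = 0.13 / (2.8×10⁻⁴ × 1100) ≈ 0.4221 K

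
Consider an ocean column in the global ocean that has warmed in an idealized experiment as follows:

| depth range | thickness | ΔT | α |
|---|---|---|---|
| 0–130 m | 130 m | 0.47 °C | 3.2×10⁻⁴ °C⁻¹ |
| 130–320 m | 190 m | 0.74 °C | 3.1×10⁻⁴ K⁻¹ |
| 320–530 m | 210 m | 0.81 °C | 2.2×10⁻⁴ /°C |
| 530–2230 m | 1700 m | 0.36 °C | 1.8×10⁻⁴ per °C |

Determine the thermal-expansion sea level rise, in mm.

210 mm

3.2×10⁻⁴ × 130 × 0.47 = 0.019552 m
Layer 2: 190 × 3.1×10⁻⁴ × 0.74 = 0.043586 m
320–530 m: 2.2×10⁻⁴ × 210 × 0.81 = 0.037422 m
1700 × 1.8×10⁻⁴ × 0.36 = 0.11016 m
Δh = 0.019552 + 0.043586 + 0.037422 + 0.11016 = 0.21072 m ≈ 210 mm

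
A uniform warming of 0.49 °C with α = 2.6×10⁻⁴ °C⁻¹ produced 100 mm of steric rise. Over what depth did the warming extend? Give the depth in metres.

H = Δh/(αΔT) = 0.1 / (2.6×10⁻⁴ × 0.49) ≈ 784.9 m

about 785 m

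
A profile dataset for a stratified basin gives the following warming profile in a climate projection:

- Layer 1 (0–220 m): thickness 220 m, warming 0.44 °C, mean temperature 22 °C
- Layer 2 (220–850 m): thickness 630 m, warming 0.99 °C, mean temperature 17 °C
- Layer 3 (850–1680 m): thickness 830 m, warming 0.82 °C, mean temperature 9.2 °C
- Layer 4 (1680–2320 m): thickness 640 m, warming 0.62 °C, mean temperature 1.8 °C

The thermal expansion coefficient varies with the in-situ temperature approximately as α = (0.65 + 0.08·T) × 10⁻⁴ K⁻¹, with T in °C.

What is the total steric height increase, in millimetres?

Layer 1: α = (0.65 + 0.08×22)×10⁻⁴ = 2.41×10⁻⁴ K⁻¹
Layer 2: α = (0.65 + 0.08×17)×10⁻⁴ = 2.01×10⁻⁴ K⁻¹
Layer 3: α = (0.65 + 0.08×9.2)×10⁻⁴ = 1.386×10⁻⁴ K⁻¹
Layer 4: α = (0.65 + 0.08×1.8)×10⁻⁴ = 0.794×10⁻⁴ K⁻¹
2.41×10⁻⁴ × 220 × 0.44 = 0.0233288 m
220–850 m: 2.01×10⁻⁴ × 0.99 × 630 = 0.1253637 m
850–1680 m: 830 × 1.386×10⁻⁴ × 0.82 = 0.09433116 m
640 × 0.794×10⁻⁴ × 0.62 = 0.03150592 m
Δh = 0.0233288 + 0.1253637 + 0.09433116 + 0.03150592 = 0.27452958 m

about 270 mm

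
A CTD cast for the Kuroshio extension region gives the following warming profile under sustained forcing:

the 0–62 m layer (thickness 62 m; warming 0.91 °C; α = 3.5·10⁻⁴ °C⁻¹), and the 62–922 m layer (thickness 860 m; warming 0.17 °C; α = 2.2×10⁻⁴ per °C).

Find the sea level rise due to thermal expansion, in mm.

about 51.9 mm

62 × 3.5×10⁻⁴ × 0.91 = 0.019747 m
62–922 m: 860 × 0.17 × 2.2×10⁻⁴ = 0.032164 m
Δh = 0.019747 + 0.032164 = 0.051911 m ≈ 51.9 mm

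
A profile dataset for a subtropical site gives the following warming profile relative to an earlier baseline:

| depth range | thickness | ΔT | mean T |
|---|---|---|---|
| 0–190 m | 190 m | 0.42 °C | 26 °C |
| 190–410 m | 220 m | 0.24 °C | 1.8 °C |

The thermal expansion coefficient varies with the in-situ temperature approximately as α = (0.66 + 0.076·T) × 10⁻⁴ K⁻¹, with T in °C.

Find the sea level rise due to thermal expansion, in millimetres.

Layer 1: α = (0.66 + 0.076×26)×10⁻⁴ = 2.636×10⁻⁴ K⁻¹
Layer 2: α = (0.66 + 0.076×1.8)×10⁻⁴ = 0.7968×10⁻⁴ K⁻¹
0.42 × 2.636×10⁻⁴ × 190 = 0.02103528 m
Layer 2: 0.7968×10⁻⁴ × 220 × 0.24 = 0.004207104 m
Δh = 0.02103528 + 0.004207104 = 0.025242384 m ≈ 25.2 mm

Δh = 25.2 mm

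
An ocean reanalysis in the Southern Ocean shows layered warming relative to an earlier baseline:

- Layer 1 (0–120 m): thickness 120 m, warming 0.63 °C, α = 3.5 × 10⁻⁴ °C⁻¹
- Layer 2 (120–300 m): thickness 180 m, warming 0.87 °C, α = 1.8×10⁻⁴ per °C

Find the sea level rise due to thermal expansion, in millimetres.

0–120 m: 120 × 3.5×10⁻⁴ × 0.63 = 0.02646 m
Layer 2: 0.87 × 180 × 1.8×10⁻⁴ = 0.028188 m
Δh = 0.02646 + 0.028188 = 0.054648 m ≈ 55 mm

Δh ≈ 55 mm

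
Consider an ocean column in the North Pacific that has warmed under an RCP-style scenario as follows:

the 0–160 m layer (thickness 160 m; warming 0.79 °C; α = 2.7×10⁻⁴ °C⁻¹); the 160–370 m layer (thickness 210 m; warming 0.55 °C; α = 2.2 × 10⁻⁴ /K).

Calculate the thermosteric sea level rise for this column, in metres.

Layer 1: 0.79 × 2.7×10⁻⁴ × 160 = 0.034128 m
160–370 m: 210 × 2.2×10⁻⁴ × 0.55 = 0.02541 m
Δh = 0.034128 + 0.02541 = 0.059538 m

0.060 m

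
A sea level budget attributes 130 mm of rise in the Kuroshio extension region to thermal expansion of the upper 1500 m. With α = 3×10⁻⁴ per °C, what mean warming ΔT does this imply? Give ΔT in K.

ΔT ≈ 0.289 K

ΔT = Δh/(αH) = 0.13 / (3×10⁻⁴ × 1500) ≈ 0.2889 K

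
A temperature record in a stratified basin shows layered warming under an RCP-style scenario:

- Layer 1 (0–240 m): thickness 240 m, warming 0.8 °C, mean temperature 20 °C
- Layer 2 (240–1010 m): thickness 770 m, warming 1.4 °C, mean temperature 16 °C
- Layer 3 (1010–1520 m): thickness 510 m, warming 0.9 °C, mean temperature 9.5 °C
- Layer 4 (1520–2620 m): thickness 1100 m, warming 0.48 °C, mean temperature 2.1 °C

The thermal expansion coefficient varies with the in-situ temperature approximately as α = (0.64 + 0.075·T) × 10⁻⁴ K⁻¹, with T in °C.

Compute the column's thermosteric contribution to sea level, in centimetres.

Layer 1: α = (0.64 + 0.075×20)×10⁻⁴ = 2.14×10⁻⁴ K⁻¹
Layer 2: α = (0.64 + 0.075×16)×10⁻⁴ = 1.84×10⁻⁴ K⁻¹
Layer 3: α = (0.64 + 0.075×9.5)×10⁻⁴ = 1.3525×10⁻⁴ K⁻¹
Layer 4: α = (0.64 + 0.075×2.1)×10⁻⁴ = 0.7975×10⁻⁴ K⁻¹
Layer 1: 0.8 × 240 × 2.14×10⁻⁴ = 0.041088 m
Layer 2: 1.84×10⁻⁴ × 1.4 × 770 = 0.198352 m
1010–1520 m: 0.9 × 1.3525×10⁻⁴ × 510 = 0.06207975 m
0.7975×10⁻⁴ × 0.48 × 1100 = 0.042108 m
Δh = 0.041088 + 0.198352 + 0.06207975 + 0.042108 = 0.34362775 m

Δh ≈ 34.4 cm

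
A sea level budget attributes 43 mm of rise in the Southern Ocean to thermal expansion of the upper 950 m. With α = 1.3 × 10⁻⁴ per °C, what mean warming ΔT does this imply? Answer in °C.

0.35 °C

ΔT = Δh/(αH) = 0.043 / (1.3×10⁻⁴ × 950) ≈ 0.3482 °C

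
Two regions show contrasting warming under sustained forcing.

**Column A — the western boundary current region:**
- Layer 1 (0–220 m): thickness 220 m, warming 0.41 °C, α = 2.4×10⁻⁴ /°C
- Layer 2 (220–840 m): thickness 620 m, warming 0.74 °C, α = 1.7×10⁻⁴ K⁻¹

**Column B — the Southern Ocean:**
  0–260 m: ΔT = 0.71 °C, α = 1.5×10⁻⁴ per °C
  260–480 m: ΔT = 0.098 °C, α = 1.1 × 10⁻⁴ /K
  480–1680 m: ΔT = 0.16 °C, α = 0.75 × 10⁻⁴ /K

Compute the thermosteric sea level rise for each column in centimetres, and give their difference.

A 220 × 0.41 × 2.4×10⁻⁴ = 0.021648 m
A 220–840 m: 0.74 × 1.7×10⁻⁴ × 620 = 0.077996 m
A total: 0.099644 m
B 0.71 × 260 × 1.5×10⁻⁴ = 0.02769 m
B 260–480 m: 1.1×10⁻⁴ × 0.098 × 220 = 0.0023716 m
B Layer 3: 0.75×10⁻⁴ × 0.16 × 1200 = 0.01440 m
B total: 0.0444616 m
Difference: 0.099644 − 0.0444616 = 0.0551824 m

A: 10 cm; B: 4.4 cm; difference 5.5 cm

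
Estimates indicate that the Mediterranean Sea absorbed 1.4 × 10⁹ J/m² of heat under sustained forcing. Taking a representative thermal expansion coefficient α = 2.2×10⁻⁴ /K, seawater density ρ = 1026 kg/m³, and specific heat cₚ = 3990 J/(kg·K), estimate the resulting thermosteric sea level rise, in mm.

Δh = 75.2 mm

Δh = αQ/(ρcₚ) = 2.2×10⁻⁴ × 1.4×10⁹ / (1026 × 3990) ≈ 0.075237 m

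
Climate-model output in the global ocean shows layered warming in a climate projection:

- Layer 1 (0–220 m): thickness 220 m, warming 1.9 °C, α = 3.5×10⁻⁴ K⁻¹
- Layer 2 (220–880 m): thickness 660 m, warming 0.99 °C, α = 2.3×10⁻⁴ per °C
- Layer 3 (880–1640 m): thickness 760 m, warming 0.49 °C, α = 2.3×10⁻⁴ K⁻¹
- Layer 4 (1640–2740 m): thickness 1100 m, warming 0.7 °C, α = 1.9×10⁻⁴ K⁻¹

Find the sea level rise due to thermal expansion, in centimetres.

Δh = 53 cm

1.9 × 3.5×10⁻⁴ × 220 = 0.14630 m
Layer 2: 660 × 2.3×10⁻⁴ × 0.99 = 0.150282 m
0.49 × 2.3×10⁻⁴ × 760 = 0.085652 m
1100 × 0.7 × 1.9×10⁻⁴ = 0.14630 m
Δh = 0.14630 + 0.150282 + 0.085652 + 0.14630 = 0.528534 m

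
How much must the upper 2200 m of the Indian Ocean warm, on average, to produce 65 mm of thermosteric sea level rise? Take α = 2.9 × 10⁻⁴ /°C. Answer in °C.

ΔT ≈ 0.10 °C

ΔT = Δh/(αH) = 0.065 / (2.9×10⁻⁴ × 2200) ≈ 0.1019 °C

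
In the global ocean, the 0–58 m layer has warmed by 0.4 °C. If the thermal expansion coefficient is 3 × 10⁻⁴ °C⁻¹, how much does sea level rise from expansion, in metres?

about 0.0070 m

Δh = αΔT·H = 3×10⁻⁴ × 0.4 × 58 = 0.00696 m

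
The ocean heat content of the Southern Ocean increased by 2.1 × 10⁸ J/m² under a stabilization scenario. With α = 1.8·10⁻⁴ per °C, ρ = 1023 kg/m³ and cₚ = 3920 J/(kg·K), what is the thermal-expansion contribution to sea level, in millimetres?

Δh = αQ/(ρcₚ) = 1.8×10⁻⁴ × 2.1×10⁸ / (1023 × 3920) ≈ 0.0094261 m

Δh = 9.43 mm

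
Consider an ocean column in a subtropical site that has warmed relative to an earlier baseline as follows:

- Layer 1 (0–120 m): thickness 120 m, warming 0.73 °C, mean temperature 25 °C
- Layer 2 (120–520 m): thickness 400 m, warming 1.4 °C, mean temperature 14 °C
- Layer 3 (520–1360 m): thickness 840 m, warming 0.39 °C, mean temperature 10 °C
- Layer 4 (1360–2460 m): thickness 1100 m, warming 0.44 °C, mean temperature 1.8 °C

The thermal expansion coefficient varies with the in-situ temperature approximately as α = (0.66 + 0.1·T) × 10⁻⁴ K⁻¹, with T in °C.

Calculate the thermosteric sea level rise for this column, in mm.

Δh ≈ 240 mm

Layer 1: α = (0.66 + 0.1×25)×10⁻⁴ = 3.16×10⁻⁴ K⁻¹
Layer 2: α = (0.66 + 0.1×14)×10⁻⁴ = 2.06×10⁻⁴ K⁻¹
Layer 3: α = (0.66 + 0.1×10)×10⁻⁴ = 1.66×10⁻⁴ K⁻¹
Layer 4: α = (0.66 + 0.1×1.8)×10⁻⁴ = 0.84×10⁻⁴ K⁻¹
3.16×10⁻⁴ × 120 × 0.73 = 0.0276816 m
120–520 m: 1.4 × 400 × 2.06×10⁻⁴ = 0.11536 m
Layer 3: 1.66×10⁻⁴ × 840 × 0.39 = 0.0543816 m
0.84×10⁻⁴ × 0.44 × 1100 = 0.040656 m
Δh = 0.0276816 + 0.11536 + 0.0543816 + 0.040656 = 0.2380792 m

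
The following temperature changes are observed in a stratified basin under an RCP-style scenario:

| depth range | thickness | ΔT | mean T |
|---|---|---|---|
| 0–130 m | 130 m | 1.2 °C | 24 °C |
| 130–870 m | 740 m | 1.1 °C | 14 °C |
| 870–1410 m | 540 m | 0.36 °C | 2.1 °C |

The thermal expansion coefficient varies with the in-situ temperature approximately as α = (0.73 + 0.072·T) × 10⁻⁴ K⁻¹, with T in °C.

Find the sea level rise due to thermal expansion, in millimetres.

Layer 1: α = (0.73 + 0.072×24)×10⁻⁴ = 2.458×10⁻⁴ K⁻¹
Layer 2: α = (0.73 + 0.072×14)×10⁻⁴ = 1.738×10⁻⁴ K⁻¹
Layer 3: α = (0.73 + 0.072×2.1)×10⁻⁴ = 0.8812×10⁻⁴ K⁻¹
Layer 1: 2.458×10⁻⁴ × 130 × 1.2 = 0.0383448 m
130–870 m: 1.1 × 740 × 1.738×10⁻⁴ = 0.1414732 m
540 × 0.8812×10⁻⁴ × 0.36 = 0.017130528 m
Δh = 0.0383448 + 0.1414732 + 0.017130528 = 0.196948528 m ≈ 200 mm

200 mm of thermosteric rise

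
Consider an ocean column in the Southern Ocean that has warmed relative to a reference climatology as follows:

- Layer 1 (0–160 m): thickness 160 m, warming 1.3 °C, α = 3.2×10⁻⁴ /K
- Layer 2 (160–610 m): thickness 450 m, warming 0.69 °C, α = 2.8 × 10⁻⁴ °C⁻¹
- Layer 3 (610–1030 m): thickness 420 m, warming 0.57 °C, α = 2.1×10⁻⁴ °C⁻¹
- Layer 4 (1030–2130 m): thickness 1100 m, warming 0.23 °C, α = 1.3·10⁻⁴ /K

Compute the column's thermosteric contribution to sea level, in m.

0–160 m: 160 × 1.3 × 3.2×10⁻⁴ = 0.06656 m
160–610 m: 450 × 0.69 × 2.8×10⁻⁴ = 0.08694 m
0.57 × 2.1×10⁻⁴ × 420 = 0.050274 m
1.3×10⁻⁴ × 1100 × 0.23 = 0.03289 m
Δh = 0.06656 + 0.08694 + 0.050274 + 0.03289 = 0.236664 m ≈ 0.24 m

0.24 m of thermosteric rise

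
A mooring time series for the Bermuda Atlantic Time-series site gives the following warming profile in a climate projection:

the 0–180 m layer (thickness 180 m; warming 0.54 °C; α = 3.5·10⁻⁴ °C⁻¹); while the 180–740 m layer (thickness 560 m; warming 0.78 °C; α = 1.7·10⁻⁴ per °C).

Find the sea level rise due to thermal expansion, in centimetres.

Δh ≈ 10.8 cm

0.54 × 3.5×10⁻⁴ × 180 = 0.03402 m
0.78 × 560 × 1.7×10⁻⁴ = 0.074256 m
Δh = 0.03402 + 0.074256 = 0.108276 m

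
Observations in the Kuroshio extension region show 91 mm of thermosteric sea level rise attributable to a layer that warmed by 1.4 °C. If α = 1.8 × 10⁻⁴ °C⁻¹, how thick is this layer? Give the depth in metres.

H = Δh/(αΔT) = 0.091 / (1.8×10⁻⁴ × 1.4) ≈ 361.1 m

361 m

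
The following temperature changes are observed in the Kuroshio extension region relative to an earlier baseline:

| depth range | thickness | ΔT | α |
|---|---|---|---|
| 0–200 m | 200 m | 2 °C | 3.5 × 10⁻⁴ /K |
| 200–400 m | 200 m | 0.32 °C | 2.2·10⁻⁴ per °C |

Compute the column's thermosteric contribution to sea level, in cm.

Layer 1: 2 × 200 × 3.5×10⁻⁴ = 0.14000 m
Layer 2: 200 × 0.32 × 2.2×10⁻⁴ = 0.01408 m
Δh = 0.14000 + 0.01408 = 0.15408 m

Δh ≈ 15.4 cm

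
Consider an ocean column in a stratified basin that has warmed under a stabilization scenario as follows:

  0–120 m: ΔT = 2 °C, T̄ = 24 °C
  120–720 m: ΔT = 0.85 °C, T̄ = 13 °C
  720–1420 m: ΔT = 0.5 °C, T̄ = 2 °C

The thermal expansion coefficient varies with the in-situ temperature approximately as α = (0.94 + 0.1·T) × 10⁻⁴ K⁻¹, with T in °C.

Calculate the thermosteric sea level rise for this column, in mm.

Δh ≈ 234 mm

Layer 1: α = (0.94 + 0.1×24)×10⁻⁴ = 3.34×10⁻⁴ K⁻¹
Layer 2: α = (0.94 + 0.1×13)×10⁻⁴ = 2.24×10⁻⁴ K⁻¹
Layer 3: α = (0.94 + 0.1×2)×10⁻⁴ = 1.14×10⁻⁴ K⁻¹
2 × 120 × 3.34×10⁻⁴ = 0.08016 m
2.24×10⁻⁴ × 600 × 0.85 = 0.11424 m
720–1420 m: 0.5 × 700 × 1.14×10⁻⁴ = 0.03990 m
Δh = 0.08016 + 0.11424 + 0.03990 = 0.23430 m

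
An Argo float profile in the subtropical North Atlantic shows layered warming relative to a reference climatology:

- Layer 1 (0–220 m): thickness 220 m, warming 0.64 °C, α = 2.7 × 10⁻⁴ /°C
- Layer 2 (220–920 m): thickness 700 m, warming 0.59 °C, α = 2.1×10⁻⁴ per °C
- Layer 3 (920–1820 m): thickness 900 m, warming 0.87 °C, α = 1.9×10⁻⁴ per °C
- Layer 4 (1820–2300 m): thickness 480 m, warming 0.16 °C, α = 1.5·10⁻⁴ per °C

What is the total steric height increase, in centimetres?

0–220 m: 220 × 0.64 × 2.7×10⁻⁴ = 0.038016 m
220–920 m: 700 × 2.1×10⁻⁴ × 0.59 = 0.08673 m
1.9×10⁻⁴ × 0.87 × 900 = 0.14877 m
Layer 4: 1.5×10⁻⁴ × 480 × 0.16 = 0.01152 m
Δh = 0.038016 + 0.08673 + 0.14877 + 0.01152 = 0.285036 m ≈ 28.5 cm

Δh = 28.5 cm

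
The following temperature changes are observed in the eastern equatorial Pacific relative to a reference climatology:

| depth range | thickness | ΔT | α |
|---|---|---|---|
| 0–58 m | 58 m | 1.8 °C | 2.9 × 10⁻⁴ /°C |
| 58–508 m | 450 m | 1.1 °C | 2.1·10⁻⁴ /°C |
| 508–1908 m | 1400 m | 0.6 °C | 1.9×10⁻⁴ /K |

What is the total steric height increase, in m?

0–58 m: 1.8 × 58 × 2.9×10⁻⁴ = 0.030276 m
1.1 × 450 × 2.1×10⁻⁴ = 0.10395 m
Layer 3: 1.9×10⁻⁴ × 0.6 × 1400 = 0.15960 m
Δh = 0.030276 + 0.10395 + 0.15960 = 0.293826 m

0.294 m of thermosteric rise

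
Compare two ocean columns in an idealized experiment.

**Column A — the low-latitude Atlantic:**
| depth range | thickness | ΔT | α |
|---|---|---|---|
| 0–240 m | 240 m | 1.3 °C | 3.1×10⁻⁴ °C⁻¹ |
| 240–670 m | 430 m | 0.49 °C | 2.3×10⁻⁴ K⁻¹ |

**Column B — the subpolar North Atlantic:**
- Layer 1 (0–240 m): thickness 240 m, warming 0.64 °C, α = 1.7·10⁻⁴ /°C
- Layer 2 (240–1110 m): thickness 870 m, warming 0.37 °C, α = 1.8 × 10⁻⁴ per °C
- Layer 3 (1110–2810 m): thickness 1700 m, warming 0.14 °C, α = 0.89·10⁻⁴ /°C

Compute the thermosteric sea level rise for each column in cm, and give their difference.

A: 14.5 cm; B: 10.5 cm; difference 3.99 cm

A 240 × 1.3 × 3.1×10⁻⁴ = 0.09672 m
A 240–670 m: 0.49 × 2.3×10⁻⁴ × 430 = 0.048461 m
A total: 0.145181 m
B 0–240 m: 240 × 1.7×10⁻⁴ × 0.64 = 0.026112 m
B 870 × 0.37 × 1.8×10⁻⁴ = 0.057942 m
B Layer 3: 0.14 × 1700 × 0.89×10⁻⁴ = 0.021182 m
B total: 0.105236 m
Difference: 0.145181 − 0.105236 = 0.039945 m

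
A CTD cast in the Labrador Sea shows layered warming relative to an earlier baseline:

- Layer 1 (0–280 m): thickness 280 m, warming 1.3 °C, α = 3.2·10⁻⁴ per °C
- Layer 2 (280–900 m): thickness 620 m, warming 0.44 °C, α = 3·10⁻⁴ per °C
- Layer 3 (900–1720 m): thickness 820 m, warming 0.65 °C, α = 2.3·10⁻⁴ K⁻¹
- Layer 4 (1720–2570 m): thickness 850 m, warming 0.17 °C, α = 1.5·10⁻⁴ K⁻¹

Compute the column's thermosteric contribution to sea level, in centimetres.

Δh = 34 cm

0–280 m: 3.2×10⁻⁴ × 1.3 × 280 = 0.11648 m
Layer 2: 620 × 0.44 × 3×10⁻⁴ = 0.08184 m
900–1720 m: 0.65 × 820 × 2.3×10⁻⁴ = 0.12259 m
1720–2570 m: 0.17 × 850 × 1.5×10⁻⁴ = 0.021675 m
Δh = 0.11648 + 0.08184 + 0.12259 + 0.021675 = 0.342585 m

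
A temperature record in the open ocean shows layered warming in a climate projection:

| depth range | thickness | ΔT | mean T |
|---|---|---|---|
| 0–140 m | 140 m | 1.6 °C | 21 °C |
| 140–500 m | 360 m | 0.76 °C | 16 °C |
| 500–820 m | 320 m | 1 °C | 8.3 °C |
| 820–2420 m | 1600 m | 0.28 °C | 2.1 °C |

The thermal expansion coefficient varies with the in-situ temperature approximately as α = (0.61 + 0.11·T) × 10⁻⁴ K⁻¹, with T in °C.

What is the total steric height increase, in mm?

220 mm

Layer 1: α = (0.61 + 0.11×21)×10⁻⁴ = 2.92×10⁻⁴ K⁻¹
Layer 2: α = (0.61 + 0.11×16)×10⁻⁴ = 2.37×10⁻⁴ K⁻¹
Layer 3: α = (0.61 + 0.11×8.3)×10⁻⁴ = 1.523×10⁻⁴ K⁻¹
Layer 4: α = (0.61 + 0.11×2.1)×10⁻⁴ = 0.841×10⁻⁴ K⁻¹
2.92×10⁻⁴ × 1.6 × 140 = 0.065408 m
140–500 m: 360 × 0.76 × 2.37×10⁻⁴ = 0.0648432 m
Layer 3: 1.523×10⁻⁴ × 320 × 1 = 0.048736 m
820–2420 m: 0.28 × 0.841×10⁻⁴ × 1600 = 0.0376768 m
Δh = 0.065408 + 0.0648432 + 0.048736 + 0.0376768 = 0.216664 m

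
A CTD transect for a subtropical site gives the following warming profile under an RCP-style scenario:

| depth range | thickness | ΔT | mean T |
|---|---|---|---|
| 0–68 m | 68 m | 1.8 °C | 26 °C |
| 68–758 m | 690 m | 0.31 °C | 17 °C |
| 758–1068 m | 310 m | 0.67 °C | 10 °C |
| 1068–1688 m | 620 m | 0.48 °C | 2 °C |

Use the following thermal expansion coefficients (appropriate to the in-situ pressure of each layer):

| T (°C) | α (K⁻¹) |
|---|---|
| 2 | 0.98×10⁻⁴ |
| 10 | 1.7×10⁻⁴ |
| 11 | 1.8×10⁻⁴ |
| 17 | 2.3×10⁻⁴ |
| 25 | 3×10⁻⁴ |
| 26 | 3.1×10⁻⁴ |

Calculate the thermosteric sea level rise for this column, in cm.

Layer 1 at 26 °C → α = 3.1×10⁻⁴ K⁻¹
Layer 2 at 17 °C → α = 2.3×10⁻⁴ K⁻¹
Layer 3 at 10 °C → α = 1.7×10⁻⁴ K⁻¹
Layer 4 at 2 °C → α = 0.98×10⁻⁴ K⁻¹
0–68 m: 1.8 × 3.1×10⁻⁴ × 68 = 0.037944 m
0.31 × 2.3×10⁻⁴ × 690 = 0.049197 m
758–1068 m: 0.67 × 310 × 1.7×10⁻⁴ = 0.035309 m
Layer 4: 0.48 × 620 × 0.98×10⁻⁴ = 0.0291648 m
Δh = 0.037944 + 0.049197 + 0.035309 + 0.0291648 = 0.1516148 m

Δh ≈ 15.2 cm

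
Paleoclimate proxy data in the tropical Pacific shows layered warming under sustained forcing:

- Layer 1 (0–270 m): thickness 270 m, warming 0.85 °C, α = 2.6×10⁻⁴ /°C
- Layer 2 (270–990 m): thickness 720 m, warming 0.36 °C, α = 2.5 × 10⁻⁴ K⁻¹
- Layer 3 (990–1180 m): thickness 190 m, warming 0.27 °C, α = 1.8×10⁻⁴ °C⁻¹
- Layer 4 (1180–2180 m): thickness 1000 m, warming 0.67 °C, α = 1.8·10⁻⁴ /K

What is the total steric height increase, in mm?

Layer 1: 2.6×10⁻⁴ × 270 × 0.85 = 0.05967 m
Layer 2: 0.36 × 720 × 2.5×10⁻⁴ = 0.06480 m
990–1180 m: 0.27 × 1.8×10⁻⁴ × 190 = 0.009234 m
1180–2180 m: 1.8×10⁻⁴ × 1000 × 0.67 = 0.12060 m
Δh = 0.05967 + 0.06480 + 0.009234 + 0.12060 = 0.254304 m ≈ 254 mm

Δh = 254 mm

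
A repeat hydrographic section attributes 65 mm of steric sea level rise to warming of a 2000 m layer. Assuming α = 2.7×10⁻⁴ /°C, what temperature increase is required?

ΔT = Δh/(αH) = 0.065 / (2.7×10⁻⁴ × 2000) ≈ 0.1204 K

ΔT ≈ 0.12 K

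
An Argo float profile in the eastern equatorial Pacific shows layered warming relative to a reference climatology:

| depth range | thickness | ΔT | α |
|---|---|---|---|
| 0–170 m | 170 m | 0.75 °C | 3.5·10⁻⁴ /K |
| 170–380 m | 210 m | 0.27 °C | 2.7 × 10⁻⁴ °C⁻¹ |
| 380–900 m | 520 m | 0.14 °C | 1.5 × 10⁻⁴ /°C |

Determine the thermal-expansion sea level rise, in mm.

71 mm of thermosteric rise

170 × 0.75 × 3.5×10⁻⁴ = 0.044625 m
0.27 × 210 × 2.7×10⁻⁴ = 0.015309 m
1.5×10⁻⁴ × 520 × 0.14 = 0.01092 m
Δh = 0.044625 + 0.015309 + 0.01092 = 0.070854 m ≈ 71 mm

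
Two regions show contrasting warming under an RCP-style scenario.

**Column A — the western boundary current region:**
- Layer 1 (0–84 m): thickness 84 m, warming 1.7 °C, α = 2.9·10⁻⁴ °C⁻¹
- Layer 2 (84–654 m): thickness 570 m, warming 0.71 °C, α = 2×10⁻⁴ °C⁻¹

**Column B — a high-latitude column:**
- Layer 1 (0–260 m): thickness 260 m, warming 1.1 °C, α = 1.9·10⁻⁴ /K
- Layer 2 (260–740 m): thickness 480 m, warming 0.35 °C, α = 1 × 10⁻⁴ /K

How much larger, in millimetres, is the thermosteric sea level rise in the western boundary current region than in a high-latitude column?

51.2 mm

A Layer 1: 1.7 × 2.9×10⁻⁴ × 84 = 0.041412 m
A 84–654 m: 2×10⁻⁴ × 570 × 0.71 = 0.08094 m
A total: 0.122352 m
B 1.1 × 260 × 1.9×10⁻⁴ = 0.05434 m
B 260–740 m: 1×10⁻⁴ × 0.35 × 480 = 0.01680 m
B total: 0.07114 m
Difference: 0.122352 − 0.07114 = 0.051212 m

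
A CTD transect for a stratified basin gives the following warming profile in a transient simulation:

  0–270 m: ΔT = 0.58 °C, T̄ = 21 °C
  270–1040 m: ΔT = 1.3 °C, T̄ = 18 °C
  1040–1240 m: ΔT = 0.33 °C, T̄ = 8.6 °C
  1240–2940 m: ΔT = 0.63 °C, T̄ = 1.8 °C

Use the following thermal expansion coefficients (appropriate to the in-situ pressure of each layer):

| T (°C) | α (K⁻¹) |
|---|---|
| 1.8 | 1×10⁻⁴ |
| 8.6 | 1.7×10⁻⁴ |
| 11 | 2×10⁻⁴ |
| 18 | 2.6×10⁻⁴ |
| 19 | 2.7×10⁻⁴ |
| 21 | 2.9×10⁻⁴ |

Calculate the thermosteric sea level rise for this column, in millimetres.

Layer 1 at 21 °C → α = 2.9×10⁻⁴ K⁻¹
Layer 2 at 18 °C → α = 2.6×10⁻⁴ K⁻¹
Layer 3 at 8.6 °C → α = 1.7×10⁻⁴ K⁻¹
Layer 4 at 1.8 °C → α = 1×10⁻⁴ K⁻¹
270 × 0.58 × 2.9×10⁻⁴ = 0.045414 m
270–1040 m: 2.6×10⁻⁴ × 1.3 × 770 = 0.26026 m
Layer 3: 1.7×10⁻⁴ × 0.33 × 200 = 0.01122 m
1×10⁻⁴ × 0.63 × 1700 = 0.10710 m
Δh = 0.045414 + 0.26026 + 0.01122 + 0.10710 = 0.423994 m

about 424 mm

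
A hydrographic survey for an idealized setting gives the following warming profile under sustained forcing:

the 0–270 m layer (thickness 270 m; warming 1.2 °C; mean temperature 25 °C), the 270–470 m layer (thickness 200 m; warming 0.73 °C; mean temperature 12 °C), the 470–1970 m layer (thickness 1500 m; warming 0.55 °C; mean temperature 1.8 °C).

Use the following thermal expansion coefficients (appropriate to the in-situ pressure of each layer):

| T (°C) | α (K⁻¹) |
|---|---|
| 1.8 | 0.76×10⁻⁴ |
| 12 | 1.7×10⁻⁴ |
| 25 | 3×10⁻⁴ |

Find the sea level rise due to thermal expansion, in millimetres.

Layer 1 at 25 °C → α = 3×10⁻⁴ K⁻¹
Layer 2 at 12 °C → α = 1.7×10⁻⁴ K⁻¹
Layer 3 at 1.8 °C → α = 0.76×10⁻⁴ K⁻¹
1.2 × 270 × 3×10⁻⁴ = 0.09720 m
Layer 2: 200 × 1.7×10⁻⁴ × 0.73 = 0.02482 m
1500 × 0.76×10⁻⁴ × 0.55 = 0.06270 m
Δh = 0.09720 + 0.02482 + 0.06270 = 0.18472 m

185 mm of thermosteric rise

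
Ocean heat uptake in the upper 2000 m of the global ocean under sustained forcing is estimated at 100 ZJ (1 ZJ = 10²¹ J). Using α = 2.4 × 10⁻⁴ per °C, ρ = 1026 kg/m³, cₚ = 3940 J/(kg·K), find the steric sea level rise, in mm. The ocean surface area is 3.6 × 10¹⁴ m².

Per unit area: Q = 100×10²¹ / (3.6×10¹⁴) ≈ 2.778×10⁸ J/m²
Δh = αQ/(ρcₚ) = 2.4×10⁻⁴ × 2.778×10⁸ / (1026 × 3940) ≈ 0.016493 m

about 16.5 mm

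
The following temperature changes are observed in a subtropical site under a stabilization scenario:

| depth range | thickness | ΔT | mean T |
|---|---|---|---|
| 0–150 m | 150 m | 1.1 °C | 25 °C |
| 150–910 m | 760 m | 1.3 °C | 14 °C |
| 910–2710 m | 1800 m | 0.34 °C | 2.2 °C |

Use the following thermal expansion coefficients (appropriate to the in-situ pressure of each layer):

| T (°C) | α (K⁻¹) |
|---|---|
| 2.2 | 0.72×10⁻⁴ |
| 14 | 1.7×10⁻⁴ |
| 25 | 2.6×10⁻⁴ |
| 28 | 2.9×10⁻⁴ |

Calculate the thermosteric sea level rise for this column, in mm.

Δh ≈ 255 mm

Layer 1 at 25 °C → α = 2.6×10⁻⁴ K⁻¹
Layer 2 at 14 °C → α = 1.7×10⁻⁴ K⁻¹
Layer 3 at 2.2 °C → α = 0.72×10⁻⁴ K⁻¹
0–150 m: 1.1 × 2.6×10⁻⁴ × 150 = 0.04290 m
1.3 × 1.7×10⁻⁴ × 760 = 0.16796 m
910–2710 m: 0.34 × 0.72×10⁻⁴ × 1800 = 0.044064 m
Δh = 0.04290 + 0.16796 + 0.044064 = 0.254924 m ≈ 255 mm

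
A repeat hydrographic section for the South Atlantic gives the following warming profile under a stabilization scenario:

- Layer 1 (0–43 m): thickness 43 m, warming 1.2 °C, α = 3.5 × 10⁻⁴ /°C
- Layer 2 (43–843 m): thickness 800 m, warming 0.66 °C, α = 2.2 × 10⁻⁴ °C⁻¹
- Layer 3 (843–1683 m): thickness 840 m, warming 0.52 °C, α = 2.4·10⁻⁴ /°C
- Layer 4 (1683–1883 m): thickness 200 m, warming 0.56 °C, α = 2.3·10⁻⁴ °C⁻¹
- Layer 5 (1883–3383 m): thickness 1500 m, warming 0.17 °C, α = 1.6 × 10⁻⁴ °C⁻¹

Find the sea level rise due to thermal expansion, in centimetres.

Δh ≈ 30.6 cm

43 × 3.5×10⁻⁴ × 1.2 = 0.01806 m
0.66 × 800 × 2.2×10⁻⁴ = 0.11616 m
0.52 × 840 × 2.4×10⁻⁴ = 0.104832 m
Layer 4: 200 × 2.3×10⁻⁴ × 0.56 = 0.02576 m
1883–3383 m: 1500 × 0.17 × 1.6×10⁻⁴ = 0.04080 m
Δh = 0.01806 + 0.11616 + 0.104832 + 0.02576 + 0.04080 = 0.305612 m ≈ 30.6 cm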